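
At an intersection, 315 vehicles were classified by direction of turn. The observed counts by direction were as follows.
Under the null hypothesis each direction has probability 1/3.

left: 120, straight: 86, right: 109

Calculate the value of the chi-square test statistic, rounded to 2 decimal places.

Under H₀ each category has probability 1/3, so each expected count is 315/3 = 105.
cat           O        E   (O−E)²/E
left        120      105      2.143
straight     86      105      3.438
right       109      105      0.152
Sum = 5.73

5.73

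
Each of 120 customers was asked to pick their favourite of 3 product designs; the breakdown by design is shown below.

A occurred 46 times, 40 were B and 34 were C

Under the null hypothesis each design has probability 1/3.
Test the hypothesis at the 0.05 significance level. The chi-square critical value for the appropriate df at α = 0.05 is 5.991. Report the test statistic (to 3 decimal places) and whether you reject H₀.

1.800; do not reject

Expected count for each of the 3 categories: 120/3 = 40.
cat         O        E   (O−E)²/E
A          46       40     0.9000
B          40       40     0.0000
C          34       40     0.9000
Sum = 1.800
df = 2. Since 1.800 < 5.991, we do not reject H₀.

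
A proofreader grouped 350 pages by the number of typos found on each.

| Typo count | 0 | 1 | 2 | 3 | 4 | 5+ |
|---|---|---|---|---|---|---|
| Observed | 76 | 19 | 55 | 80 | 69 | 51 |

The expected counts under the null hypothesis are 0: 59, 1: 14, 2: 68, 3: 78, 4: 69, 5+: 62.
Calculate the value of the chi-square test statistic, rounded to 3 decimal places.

11.172

cat         O        E   (O−E)²/E
0          76       59     4.8983
1          19       14     1.7857
2          55       68     2.4853
3          80       78     0.0513
4          69       69     0.0000
5+         51       62     1.9516
Sum = 11.172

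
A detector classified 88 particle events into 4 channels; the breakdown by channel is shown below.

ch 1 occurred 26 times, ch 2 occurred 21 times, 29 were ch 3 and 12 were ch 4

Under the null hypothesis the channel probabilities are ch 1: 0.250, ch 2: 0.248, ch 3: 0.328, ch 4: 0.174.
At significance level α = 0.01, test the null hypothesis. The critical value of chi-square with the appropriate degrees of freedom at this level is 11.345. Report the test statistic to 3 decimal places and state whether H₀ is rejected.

1.475; do not reject

Expected counts E_i = n·p_i: 88×0.250 = 22, 88×0.248 = 21.824, 88×0.328 = 28.864, 88×0.174 = 15.312.
χ² = (26−22)²/22 + (21−21.824)²/21.824 + (29−28.864)²/28.864 + (12−15.312)²/15.312
   = 0.7273 + 0.0311 + 0.0006 + 0.7164
Sum = 1.475
df = 3. Since 1.475 < 11.345, we do not reject H₀.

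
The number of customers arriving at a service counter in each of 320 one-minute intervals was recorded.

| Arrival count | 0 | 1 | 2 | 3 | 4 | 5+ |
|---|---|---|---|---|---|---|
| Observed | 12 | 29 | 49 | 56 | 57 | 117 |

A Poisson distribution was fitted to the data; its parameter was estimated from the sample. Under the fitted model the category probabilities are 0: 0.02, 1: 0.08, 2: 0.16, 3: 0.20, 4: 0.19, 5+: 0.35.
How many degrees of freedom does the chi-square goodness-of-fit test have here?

4

There are k = 6 categories and 1 parameter estimated from the data, so df = 6 − 1 − 1 = 4.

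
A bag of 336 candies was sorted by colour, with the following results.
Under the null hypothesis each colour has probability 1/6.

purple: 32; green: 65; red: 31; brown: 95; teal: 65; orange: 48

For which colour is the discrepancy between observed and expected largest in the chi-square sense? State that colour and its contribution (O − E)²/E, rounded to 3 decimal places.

Expected count for each of the 6 categories: 336/6 = 56.
χ² = (32−56)²/56 + (65−56)²/56 + (31−56)²/56 + (95−56)²/56 + (65−56)²/56 + (48−56)²/56
   = 10.2857 + 1.4464 + 11.1607 + 27.1607 + 1.4464 + 1.1429
The largest term is for brown: 27.161.

brown, 27.161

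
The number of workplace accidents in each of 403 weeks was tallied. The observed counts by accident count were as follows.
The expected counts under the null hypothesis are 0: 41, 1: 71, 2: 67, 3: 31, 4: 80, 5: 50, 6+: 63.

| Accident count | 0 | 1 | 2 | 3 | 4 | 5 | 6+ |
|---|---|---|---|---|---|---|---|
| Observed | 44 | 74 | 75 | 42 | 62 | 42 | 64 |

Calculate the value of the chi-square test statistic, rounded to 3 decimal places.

0: (44 − 41)²/41 = 9/41 = 0.2195
1: (74 − 71)²/71 = 9/71 = 0.1268
2: (75 − 67)²/67 = 64/67 = 0.9552
3: (42 − 31)²/31 = 121/31 = 3.9032
4: (62 − 80)²/80 = 324/80 = 4.0500
5: (42 − 50)²/50 = 64/50 = 1.2800
6+: (64 − 63)²/63 = 1/63 = 0.0159
Sum = 10.551

10.551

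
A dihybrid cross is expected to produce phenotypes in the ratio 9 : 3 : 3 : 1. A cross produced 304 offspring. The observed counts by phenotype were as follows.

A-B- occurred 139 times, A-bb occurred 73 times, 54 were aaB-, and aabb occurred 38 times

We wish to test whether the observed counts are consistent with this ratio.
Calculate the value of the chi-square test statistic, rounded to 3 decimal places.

29.637

Ratio total = 16. Expected counts: 304×9/16 = 171, 304×3/16 = 57, 304×3/16 = 57, 304×1/16 = 19.
A-B-: (139 − 171)²/171 = 1024/171 = 5.9883
A-bb: (73 − 57)²/57 = 256/57 = 4.4912
aaB-: (54 − 57)²/57 = 9/57 = 0.1579
aabb: (38 − 19)²/19 = 361/19 = 19.0000
Sum = 29.637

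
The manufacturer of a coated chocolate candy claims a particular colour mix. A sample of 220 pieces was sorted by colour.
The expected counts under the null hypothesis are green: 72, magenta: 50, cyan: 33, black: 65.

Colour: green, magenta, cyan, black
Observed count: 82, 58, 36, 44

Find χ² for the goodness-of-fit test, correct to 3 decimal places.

χ² = (82−72)²/72 + (58−50)²/50 + (36−33)²/33 + (44−65)²/65
   = 1.3889 + 1.2800 + 0.2727 + 6.7846
Sum = 9.726

9.726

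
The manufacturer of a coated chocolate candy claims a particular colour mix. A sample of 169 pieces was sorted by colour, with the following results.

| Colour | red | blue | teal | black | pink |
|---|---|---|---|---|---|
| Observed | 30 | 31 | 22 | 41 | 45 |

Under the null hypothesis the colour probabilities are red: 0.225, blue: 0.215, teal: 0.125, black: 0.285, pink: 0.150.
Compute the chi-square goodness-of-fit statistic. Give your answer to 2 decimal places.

Expected counts E_i = n·p_i: 169×0.225 = 38.025, 169×0.215 = 36.335, 169×0.125 = 21.125, 169×0.285 = 48.165, 169×0.150 = 25.35.
cat         O        E   (O−E)²/E
red        30   38.025      1.694
blue       31   36.335      0.783
teal       22   21.125      0.036
black      41   48.165      1.066
pink       45    25.35     15.232
Sum = 18.81

18.81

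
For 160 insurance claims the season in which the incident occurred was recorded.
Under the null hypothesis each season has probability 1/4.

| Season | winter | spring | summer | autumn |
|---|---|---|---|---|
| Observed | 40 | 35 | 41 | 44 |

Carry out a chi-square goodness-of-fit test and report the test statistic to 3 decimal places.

Expected count for each of the 4 categories: 160/4 = 40.
cat         O        E   (O−E)²/E
winter     40       40     0.0000
spring     35       40     0.6250
summer     41       40     0.0250
autumn     44       40     0.4000
Sum = 1.050

1.050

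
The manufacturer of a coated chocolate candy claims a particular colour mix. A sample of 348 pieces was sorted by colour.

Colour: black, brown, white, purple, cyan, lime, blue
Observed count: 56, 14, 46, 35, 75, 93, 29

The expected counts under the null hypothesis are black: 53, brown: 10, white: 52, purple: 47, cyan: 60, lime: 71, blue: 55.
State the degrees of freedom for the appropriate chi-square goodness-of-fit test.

6

There are k = 7 categories and no parameters were estimated from the data, so df = 7 − 1 = 6.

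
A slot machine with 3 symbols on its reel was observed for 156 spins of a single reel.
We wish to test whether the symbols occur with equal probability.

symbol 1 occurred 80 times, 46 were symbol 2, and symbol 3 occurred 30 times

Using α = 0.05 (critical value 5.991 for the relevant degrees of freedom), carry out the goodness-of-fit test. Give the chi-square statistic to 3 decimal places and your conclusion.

Under H₀ each category has probability 1/3, so each expected count is 156/3 = 52.
χ² = (80−52)²/52 + (46−52)²/52 + (30−52)²/52
   = 15.0769 + 0.6923 + 9.3077
Sum = 25.077
df = 2. Since 25.077 > 5.991, we reject H₀.

25.077; reject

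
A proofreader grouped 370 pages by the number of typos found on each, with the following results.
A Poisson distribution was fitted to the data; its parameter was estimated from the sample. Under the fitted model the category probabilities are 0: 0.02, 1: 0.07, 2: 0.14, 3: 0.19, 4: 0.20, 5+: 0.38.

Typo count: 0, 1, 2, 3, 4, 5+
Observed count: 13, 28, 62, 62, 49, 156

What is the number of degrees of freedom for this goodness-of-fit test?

There are k = 6 categories and 1 parameter estimated from the data, so df = 6 − 1 − 1 = 4.

4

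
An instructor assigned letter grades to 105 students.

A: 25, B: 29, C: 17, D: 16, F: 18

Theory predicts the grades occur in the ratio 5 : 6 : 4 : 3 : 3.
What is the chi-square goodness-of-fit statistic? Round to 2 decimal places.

1.15

Ratio total = 21. Expected counts: 105×5/21 = 25, 105×6/21 = 30, 105×4/21 = 20, 105×3/21 = 15, 105×3/21 = 15.
cat         O        E   (O−E)²/E
A          25       25      0.000
B          29       30      0.033
C          17       20      0.450
D          16       15      0.067
F          18       15      0.600
Sum = 1.15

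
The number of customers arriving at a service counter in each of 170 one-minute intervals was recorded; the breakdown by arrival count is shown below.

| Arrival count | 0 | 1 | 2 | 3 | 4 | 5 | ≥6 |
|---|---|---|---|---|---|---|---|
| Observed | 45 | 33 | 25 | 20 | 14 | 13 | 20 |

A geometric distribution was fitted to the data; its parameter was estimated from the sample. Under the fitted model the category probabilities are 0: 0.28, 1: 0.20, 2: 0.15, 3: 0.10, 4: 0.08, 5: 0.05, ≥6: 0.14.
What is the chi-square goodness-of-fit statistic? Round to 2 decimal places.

Expected counts E_i = n·p_i: 170×0.28 = 47.6, 170×0.20 = 34, 170×0.15 = 25.5, 170×0.10 = 17, 170×0.08 = 13.6, 170×0.05 = 8.5, 170×0.14 = 23.8.
χ² = (45−47.6)²/47.6 + (33−34)²/34 + (25−25.5)²/25.5 + (20−17)²/17 + (14−13.6)²/13.6 + (13−8.5)²/8.5 + (20−23.8)²/23.8
   = 0.142 + 0.029 + 0.010 + 0.529 + 0.012 + 2.382 + 0.607
Sum = 3.71

3.71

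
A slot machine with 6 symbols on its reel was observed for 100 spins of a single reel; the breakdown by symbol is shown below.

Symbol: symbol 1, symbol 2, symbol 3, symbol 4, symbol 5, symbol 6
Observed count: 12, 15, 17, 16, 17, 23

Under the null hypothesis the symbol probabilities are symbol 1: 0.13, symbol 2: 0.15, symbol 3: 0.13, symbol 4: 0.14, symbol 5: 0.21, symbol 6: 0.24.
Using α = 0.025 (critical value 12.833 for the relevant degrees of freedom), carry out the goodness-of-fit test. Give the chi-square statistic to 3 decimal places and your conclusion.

2.397; do not reject

Expected counts E_i = n·p_i: 100×0.13 = 13, 100×0.15 = 15, 100×0.13 = 13, 100×0.14 = 14, 100×0.21 = 21, 100×0.24 = 24.
cat           O        E   (O−E)²/E
symbol 1     12       13     0.0769
symbol 2     15       15     0.0000
symbol 3     17       13     1.2308
symbol 4     16       14     0.2857
symbol 5     17       21     0.7619
symbol 6     23       24     0.0417
Sum = 2.397
df = 5. Since 2.397 < 12.833, we do not reject H₀.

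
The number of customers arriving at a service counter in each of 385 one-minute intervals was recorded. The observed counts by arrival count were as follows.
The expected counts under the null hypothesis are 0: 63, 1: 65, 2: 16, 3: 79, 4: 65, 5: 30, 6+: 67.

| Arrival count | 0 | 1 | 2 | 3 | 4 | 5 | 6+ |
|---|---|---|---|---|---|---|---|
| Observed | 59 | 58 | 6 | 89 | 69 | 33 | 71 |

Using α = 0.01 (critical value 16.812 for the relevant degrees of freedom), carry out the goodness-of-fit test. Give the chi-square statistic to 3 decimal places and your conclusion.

9.309; do not reject

χ² = (59−63)²/63 + (58−65)²/65 + (6−16)²/16 + (89−79)²/79 + (69−65)²/65 + (33−30)²/30 + (71−67)²/67
   = 0.2540 + 0.7538 + 6.2500 + 1.2658 + 0.2462 + 0.3000 + 0.2388
Sum = 9.309
df = 6. Since 9.309 < 16.812, we do not reject H₀.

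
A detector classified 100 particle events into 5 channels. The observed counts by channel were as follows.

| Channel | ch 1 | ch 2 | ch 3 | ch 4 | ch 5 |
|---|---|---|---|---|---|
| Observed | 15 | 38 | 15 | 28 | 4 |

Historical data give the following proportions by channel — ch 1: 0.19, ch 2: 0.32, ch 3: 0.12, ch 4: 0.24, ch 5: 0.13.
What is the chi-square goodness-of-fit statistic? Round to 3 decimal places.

Expected counts E_i = n·p_i: 100×0.19 = 19, 100×0.32 = 32, 100×0.12 = 12, 100×0.24 = 24, 100×0.13 = 13.
cat         O        E   (O−E)²/E
ch 1       15       19     0.8421
ch 2       38       32     1.1250
ch 3       15       12     0.7500
ch 4       28       24     0.6667
ch 5        4       13     6.2308
Sum = 9.615

9.615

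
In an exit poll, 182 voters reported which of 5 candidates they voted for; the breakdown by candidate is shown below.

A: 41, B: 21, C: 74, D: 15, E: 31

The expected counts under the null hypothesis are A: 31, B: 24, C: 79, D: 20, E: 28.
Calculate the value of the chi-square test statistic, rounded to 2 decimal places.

cat         O        E   (O−E)²/E
A          41       31      3.226
B          21       24      0.375
C          74       79      0.316
D          15       20      1.250
E          31       28      0.321
Sum = 5.49

5.49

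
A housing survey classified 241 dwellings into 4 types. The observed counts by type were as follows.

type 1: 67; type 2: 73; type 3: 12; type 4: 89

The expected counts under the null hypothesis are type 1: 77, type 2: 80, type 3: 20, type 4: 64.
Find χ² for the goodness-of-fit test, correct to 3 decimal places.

type 1: (67 − 77)²/77 = 100/77 = 1.2987
type 2: (73 − 80)²/80 = 49/80 = 0.6125
type 3: (12 − 20)²/20 = 64/20 = 3.2000
type 4: (89 − 64)²/64 = 625/64 = 9.7656
Sum = 14.877

14.877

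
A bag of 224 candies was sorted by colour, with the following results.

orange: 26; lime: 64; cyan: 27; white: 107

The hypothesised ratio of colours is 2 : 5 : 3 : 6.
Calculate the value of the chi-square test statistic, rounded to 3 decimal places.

Ratio total = 16. Expected counts: 224×2/16 = 28, 224×5/16 = 70, 224×3/16 = 42, 224×6/16 = 84.
orange: (26 − 28)²/28 = 4/28 = 0.1429
lime: (64 − 70)²/70 = 36/70 = 0.5143
cyan: (27 − 42)²/42 = 225/42 = 5.3571
white: (107 − 84)²/84 = 529/84 = 6.2976
Sum = 12.312

12.312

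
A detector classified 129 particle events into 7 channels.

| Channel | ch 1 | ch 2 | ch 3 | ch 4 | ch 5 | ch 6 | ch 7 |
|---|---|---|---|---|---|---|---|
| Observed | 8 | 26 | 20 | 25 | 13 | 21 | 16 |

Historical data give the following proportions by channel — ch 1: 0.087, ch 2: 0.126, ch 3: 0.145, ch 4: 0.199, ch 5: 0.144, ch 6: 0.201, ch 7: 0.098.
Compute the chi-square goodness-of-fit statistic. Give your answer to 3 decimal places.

Expected counts E_i = n·p_i: 129×0.087 = 11.223, 129×0.126 = 16.254, 129×0.145 = 18.705, 129×0.199 = 25.671, 129×0.144 = 18.576, 129×0.201 = 25.929, 129×0.098 = 12.642.
χ² = (8−11.223)²/11.223 + (26−16.254)²/16.254 + (20−18.705)²/18.705 + (25−25.671)²/25.671 + (13−18.576)²/18.576 + (21−25.929)²/25.929 + (16−12.642)²/12.642
   = 0.9256 + 5.8438 + 0.0897 + 0.0175 + 1.6738 + 0.9370 + 0.8920
Sum = 10.379

10.379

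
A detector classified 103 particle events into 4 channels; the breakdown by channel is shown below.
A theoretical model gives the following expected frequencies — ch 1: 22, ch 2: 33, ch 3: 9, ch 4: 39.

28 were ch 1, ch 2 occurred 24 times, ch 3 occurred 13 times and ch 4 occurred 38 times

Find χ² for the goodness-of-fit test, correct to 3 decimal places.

5.894

χ² = (28−22)²/22 + (24−33)²/33 + (13−9)²/9 + (38−39)²/39
   = 1.6364 + 2.4545 + 1.7778 + 0.0256
Sum = 5.894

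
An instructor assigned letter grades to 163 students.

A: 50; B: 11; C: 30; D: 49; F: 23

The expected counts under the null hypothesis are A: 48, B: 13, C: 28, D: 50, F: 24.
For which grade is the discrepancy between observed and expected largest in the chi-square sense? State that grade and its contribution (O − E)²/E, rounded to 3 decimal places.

B, 0.308

cat         O        E   (O−E)²/E
A          50       48     0.0833
B          11       13     0.3077
C          30       28     0.1429
D          49       50     0.0200
F          23       24     0.0417
The largest term is for B: 0.308.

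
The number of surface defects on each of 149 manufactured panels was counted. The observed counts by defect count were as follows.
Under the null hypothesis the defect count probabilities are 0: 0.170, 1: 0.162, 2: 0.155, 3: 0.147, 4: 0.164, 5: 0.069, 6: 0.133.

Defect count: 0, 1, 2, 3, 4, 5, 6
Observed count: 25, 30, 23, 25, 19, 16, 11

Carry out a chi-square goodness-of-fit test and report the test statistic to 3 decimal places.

10.180

Expected counts E_i = n·p_i: 149×0.170 = 25.33, 149×0.162 = 24.138, 149×0.155 = 23.095, 149×0.147 = 21.903, 149×0.164 = 24.436, 149×0.069 = 10.281, 149×0.133 = 19.817.
0: (25 − 25.33)²/25.33 = 0.1089/25.33 = 0.0043
1: (30 − 24.138)²/24.138 = 34.363044/24.138 = 1.4236
2: (23 − 23.095)²/23.095 = 0.009025/23.095 = 0.0004
3: (25 − 21.903)²/21.903 = 9.591409/21.903 = 0.4379
4: (19 − 24.436)²/24.436 = 29.550096/24.436 = 1.2093
5: (16 − 10.281)²/10.281 = 32.706961/10.281 = 3.1813
6: (11 − 19.817)²/19.817 = 77.739489/19.817 = 3.9229
Sum = 10.180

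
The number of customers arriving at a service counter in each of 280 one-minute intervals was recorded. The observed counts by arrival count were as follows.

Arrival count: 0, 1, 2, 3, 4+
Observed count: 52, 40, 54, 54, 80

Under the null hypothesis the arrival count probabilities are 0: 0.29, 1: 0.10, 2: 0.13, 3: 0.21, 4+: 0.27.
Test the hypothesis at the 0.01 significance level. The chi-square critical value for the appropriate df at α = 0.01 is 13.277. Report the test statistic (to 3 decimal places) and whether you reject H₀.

Expected counts E_i = n·p_i: 280×0.29 = 81.2, 280×0.10 = 28, 280×0.13 = 36.4, 280×0.21 = 58.8, 280×0.27 = 75.6.
0: (52 − 81.2)²/81.2 = 852.64/81.2 = 10.5005
1: (40 − 28)²/28 = 144/28 = 5.1429
2: (54 − 36.4)²/36.4 = 309.76/36.4 = 8.5099
3: (54 − 58.8)²/58.8 = 23.04/58.8 = 0.3918
4+: (80 − 75.6)²/75.6 = 19.36/75.6 = 0.2561
Sum = 24.801
df = 4. Since 24.801 > 13.277, we reject H₀.

24.801; reject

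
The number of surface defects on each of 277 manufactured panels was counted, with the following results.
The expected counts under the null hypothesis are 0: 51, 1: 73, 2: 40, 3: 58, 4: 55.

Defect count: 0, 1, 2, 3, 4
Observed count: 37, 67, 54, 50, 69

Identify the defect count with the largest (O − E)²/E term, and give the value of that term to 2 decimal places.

χ² = (37−51)²/51 + (67−73)²/73 + (54−40)²/40 + (50−58)²/58 + (69−55)²/55
   = 3.843 + 0.493 + 4.900 + 1.103 + 3.564
The largest term is for 2: 4.90.

2, 4.90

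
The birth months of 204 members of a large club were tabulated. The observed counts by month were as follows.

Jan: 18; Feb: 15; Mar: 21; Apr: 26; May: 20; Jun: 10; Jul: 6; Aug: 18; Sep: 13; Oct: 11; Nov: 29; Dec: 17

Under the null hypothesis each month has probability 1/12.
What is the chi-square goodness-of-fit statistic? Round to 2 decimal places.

Under H₀ each category has probability 1/12, so each expected count is 204/12 = 17.
Jan: (18 − 17)²/17 = 1/17 = 0.059
Feb: (15 − 17)²/17 = 4/17 = 0.235
Mar: (21 − 17)²/17 = 16/17 = 0.941
Apr: (26 − 17)²/17 = 81/17 = 4.765
May: (20 − 17)²/17 = 9/17 = 0.529
Jun: (10 − 17)²/17 = 49/17 = 2.882
Jul: (6 − 17)²/17 = 121/17 = 7.118
Aug: (18 − 17)²/17 = 1/17 = 0.059
Sep: (13 − 17)²/17 = 16/17 = 0.941
Oct: (11 − 17)²/17 = 36/17 = 2.118
Nov: (29 − 17)²/17 = 144/17 = 8.471
Dec: (17 − 17)²/17 = 0/17 = 0.000
Sum = 28.12

28.12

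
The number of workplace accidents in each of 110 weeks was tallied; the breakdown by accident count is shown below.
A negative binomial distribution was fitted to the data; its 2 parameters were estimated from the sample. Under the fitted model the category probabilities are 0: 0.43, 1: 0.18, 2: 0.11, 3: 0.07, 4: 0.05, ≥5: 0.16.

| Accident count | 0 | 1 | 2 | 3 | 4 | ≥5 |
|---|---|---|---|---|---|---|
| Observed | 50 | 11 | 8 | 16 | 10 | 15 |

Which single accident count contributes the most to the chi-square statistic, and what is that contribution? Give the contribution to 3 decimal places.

3, 8.947

Expected counts E_i = n·p_i: 110×0.43 = 47.3, 110×0.18 = 19.8, 110×0.11 = 12.1, 110×0.07 = 7.7, 110×0.05 = 5.5, 110×0.16 = 17.6.
cat         O        E   (O−E)²/E
0          50     47.3     0.1541
1          11     19.8     3.9111
2           8     12.1     1.3893
3          16      7.7     8.9468
4          10      5.5     3.6818
≥5         15     17.6     0.3841
The largest term is for 3: 8.947.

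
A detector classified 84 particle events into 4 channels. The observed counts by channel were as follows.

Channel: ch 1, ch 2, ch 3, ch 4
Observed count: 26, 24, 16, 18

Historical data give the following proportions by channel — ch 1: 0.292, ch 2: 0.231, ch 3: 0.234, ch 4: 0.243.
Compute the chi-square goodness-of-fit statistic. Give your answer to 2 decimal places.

2.14

Expected counts E_i = n·p_i: 84×0.292 = 24.528, 84×0.231 = 19.404, 84×0.234 = 19.656, 84×0.243 = 20.412.
ch 1: (26 − 24.528)²/24.528 = 2.166784/24.528 = 0.088
ch 2: (24 − 19.404)²/19.404 = 21.123216/19.404 = 1.089
ch 3: (16 − 19.656)²/19.656 = 13.366336/19.656 = 0.680
ch 4: (18 − 20.412)²/20.412 = 5.817744/20.412 = 0.285
Sum = 2.14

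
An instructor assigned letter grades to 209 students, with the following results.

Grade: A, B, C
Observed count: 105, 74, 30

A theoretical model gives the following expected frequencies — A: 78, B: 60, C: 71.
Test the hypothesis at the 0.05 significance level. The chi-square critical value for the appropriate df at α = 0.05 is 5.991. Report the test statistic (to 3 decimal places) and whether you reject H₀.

χ² = (105−78)²/78 + (74−60)²/60 + (30−71)²/71
   = 9.3462 + 3.2667 + 23.6761
Sum = 36.289
df = 2. Since 36.289 > 5.991, we reject H₀.

36.289; reject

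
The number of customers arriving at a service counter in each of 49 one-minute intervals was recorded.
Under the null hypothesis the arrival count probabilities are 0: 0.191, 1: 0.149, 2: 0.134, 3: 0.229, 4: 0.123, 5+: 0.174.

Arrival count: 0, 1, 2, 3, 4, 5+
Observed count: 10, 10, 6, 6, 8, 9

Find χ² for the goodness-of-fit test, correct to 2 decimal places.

4.19

Expected counts E_i = n·p_i: 49×0.191 = 9.359, 49×0.149 = 7.301, 49×0.134 = 6.566, 49×0.229 = 11.221, 49×0.123 = 6.027, 49×0.174 = 8.526.
0: (10 − 9.359)²/9.359 = 0.410881/9.359 = 0.044
1: (10 − 7.301)²/7.301 = 7.284601/7.301 = 0.998
2: (6 − 6.566)²/6.566 = 0.320356/6.566 = 0.049
3: (6 − 11.221)²/11.221 = 27.258841/11.221 = 2.429
4: (8 − 6.027)²/6.027 = 3.892729/6.027 = 0.646
5+: (9 − 8.526)²/8.526 = 0.224676/8.526 = 0.026
Sum = 4.19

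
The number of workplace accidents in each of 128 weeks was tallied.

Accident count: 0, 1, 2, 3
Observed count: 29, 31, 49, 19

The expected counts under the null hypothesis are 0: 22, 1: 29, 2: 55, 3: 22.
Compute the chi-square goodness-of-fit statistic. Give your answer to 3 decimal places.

cat         O        E   (O−E)²/E
0          29       22     2.2273
1          31       29     0.1379
2          49       55     0.6545
3          19       22     0.4091
Sum = 3.429

3.429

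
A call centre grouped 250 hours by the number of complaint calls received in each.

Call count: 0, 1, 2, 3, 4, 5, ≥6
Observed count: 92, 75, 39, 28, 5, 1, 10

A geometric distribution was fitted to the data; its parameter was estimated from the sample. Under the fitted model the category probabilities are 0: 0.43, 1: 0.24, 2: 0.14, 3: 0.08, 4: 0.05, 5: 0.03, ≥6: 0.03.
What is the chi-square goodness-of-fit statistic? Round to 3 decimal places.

20.609

Expected counts E_i = n·p_i: 250×0.43 = 107.5, 250×0.24 = 60, 250×0.14 = 35, 250×0.08 = 20, 250×0.05 = 12.5, 250×0.03 = 7.5, 250×0.03 = 7.5.
0: (92 − 107.5)²/107.5 = 240.25/107.5 = 2.2349
1: (75 − 60)²/60 = 225/60 = 3.7500
2: (39 − 35)²/35 = 16/35 = 0.4571
3: (28 − 20)²/20 = 64/20 = 3.2000
4: (5 − 12.5)²/12.5 = 56.25/12.5 = 4.5000
5: (1 − 7.5)²/7.5 = 42.25/7.5 = 5.6333
≥6: (10 − 7.5)²/7.5 = 6.25/7.5 = 0.8333
Sum = 20.609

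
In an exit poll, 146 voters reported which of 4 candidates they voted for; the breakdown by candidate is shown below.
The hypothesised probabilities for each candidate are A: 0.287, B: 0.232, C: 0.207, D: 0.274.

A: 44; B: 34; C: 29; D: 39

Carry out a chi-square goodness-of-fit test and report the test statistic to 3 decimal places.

0.180

Expected counts E_i = n·p_i: 146×0.287 = 41.902, 146×0.232 = 33.872, 146×0.207 = 30.222, 146×0.274 = 40.004.
χ² = (44−41.902)²/41.902 + (34−33.872)²/33.872 + (29−30.222)²/30.222 + (39−40.004)²/40.004
   = 0.1050 + 0.0005 + 0.0494 + 0.0252
Sum = 0.180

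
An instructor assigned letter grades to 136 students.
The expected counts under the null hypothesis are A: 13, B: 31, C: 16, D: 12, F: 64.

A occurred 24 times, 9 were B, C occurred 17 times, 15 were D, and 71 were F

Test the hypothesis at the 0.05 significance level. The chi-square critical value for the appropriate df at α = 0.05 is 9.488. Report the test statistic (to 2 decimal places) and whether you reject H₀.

26.50; reject

χ² = (24−13)²/13 + (9−31)²/31 + (17−16)²/16 + (15−12)²/12 + (71−64)²/64
   = 9.308 + 15.613 + 0.063 + 0.750 + 0.766
Sum = 26.50
df = 4. Since 26.50 > 9.488, we reject H₀.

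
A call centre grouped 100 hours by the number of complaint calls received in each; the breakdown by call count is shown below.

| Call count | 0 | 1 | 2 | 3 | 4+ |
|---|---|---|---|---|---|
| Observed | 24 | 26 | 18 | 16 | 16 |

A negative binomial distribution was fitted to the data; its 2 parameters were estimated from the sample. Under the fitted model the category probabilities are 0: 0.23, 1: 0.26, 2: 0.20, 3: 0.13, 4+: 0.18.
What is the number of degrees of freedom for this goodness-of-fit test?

There are k = 5 categories and 2 parameters estimated from the data, so df = 5 − 1 − 2 = 2.

2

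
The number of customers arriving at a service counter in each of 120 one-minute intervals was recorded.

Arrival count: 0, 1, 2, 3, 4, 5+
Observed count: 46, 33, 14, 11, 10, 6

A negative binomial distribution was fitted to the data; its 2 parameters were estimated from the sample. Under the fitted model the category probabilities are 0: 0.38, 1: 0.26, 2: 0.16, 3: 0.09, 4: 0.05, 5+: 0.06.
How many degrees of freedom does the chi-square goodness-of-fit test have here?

3

There are k = 6 categories and 2 parameters estimated from the data, so df = 6 − 1 − 2 = 3.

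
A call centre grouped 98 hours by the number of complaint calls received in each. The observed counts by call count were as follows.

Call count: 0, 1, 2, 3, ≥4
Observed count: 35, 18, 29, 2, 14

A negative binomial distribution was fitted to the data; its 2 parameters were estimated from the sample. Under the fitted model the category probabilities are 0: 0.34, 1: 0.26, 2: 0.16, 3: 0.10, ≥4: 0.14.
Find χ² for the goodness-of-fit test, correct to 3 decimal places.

Expected counts E_i = n·p_i: 98×0.34 = 33.32, 98×0.26 = 25.48, 98×0.16 = 15.68, 98×0.10 = 9.8, 98×0.14 = 13.72.
χ² = (35−33.32)²/33.32 + (18−25.48)²/25.48 + (29−15.68)²/15.68 + (2−9.8)²/9.8 + (14−13.72)²/13.72
   = 0.0847 + 2.1959 + 11.3152 + 6.2082 + 0.0057
Sum = 19.810

19.810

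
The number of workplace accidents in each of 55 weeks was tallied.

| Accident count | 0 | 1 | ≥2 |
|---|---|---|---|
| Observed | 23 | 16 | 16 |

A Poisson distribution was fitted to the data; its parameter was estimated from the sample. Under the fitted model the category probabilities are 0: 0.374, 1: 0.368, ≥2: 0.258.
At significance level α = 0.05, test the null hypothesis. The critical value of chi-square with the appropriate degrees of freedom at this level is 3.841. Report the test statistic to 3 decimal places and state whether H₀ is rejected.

Expected counts E_i = n·p_i: 55×0.374 = 20.57, 55×0.368 = 20.24, 55×0.258 = 14.19.
0: (23 − 20.57)²/20.57 = 5.9049/20.57 = 0.2871
1: (16 − 20.24)²/20.24 = 17.9776/20.24 = 0.8882
≥2: (16 − 14.19)²/14.19 = 3.2761/14.19 = 0.2309
Sum = 1.406
df = 1. Since 1.406 < 3.841, we do not reject H₀.

1.406; do not reject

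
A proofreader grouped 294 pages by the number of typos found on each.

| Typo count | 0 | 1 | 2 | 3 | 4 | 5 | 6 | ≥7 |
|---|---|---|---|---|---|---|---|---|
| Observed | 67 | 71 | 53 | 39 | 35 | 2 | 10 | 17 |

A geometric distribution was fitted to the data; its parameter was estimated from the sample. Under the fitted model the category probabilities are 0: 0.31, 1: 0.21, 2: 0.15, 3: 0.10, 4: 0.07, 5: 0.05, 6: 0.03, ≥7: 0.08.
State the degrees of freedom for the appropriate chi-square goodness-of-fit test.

There are k = 8 categories and 1 parameter estimated from the data, so df = 8 − 1 − 1 = 6.

6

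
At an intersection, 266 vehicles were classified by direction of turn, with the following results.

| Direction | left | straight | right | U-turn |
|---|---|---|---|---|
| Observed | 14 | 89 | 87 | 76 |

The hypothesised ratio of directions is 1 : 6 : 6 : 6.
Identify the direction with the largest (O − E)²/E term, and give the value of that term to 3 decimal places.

Ratio total = 19. Expected counts: 266×1/19 = 14, 266×6/19 = 84, 266×6/19 = 84, 266×6/19 = 84.
cat           O        E   (O−E)²/E
left         14       14     0.0000
straight     89       84     0.2976
right        87       84     0.1071
U-turn       76       84     0.7619
The largest term is for U-turn: 0.762.

U-turn, 0.762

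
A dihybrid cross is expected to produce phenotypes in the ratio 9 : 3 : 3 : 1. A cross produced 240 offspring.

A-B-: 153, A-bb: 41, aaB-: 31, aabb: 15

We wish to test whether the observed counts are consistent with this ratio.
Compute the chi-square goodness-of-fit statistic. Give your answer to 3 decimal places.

7.111

Ratio total = 16. Expected counts: 240×9/16 = 135, 240×3/16 = 45, 240×3/16 = 45, 240×1/16 = 15.
cat         O        E   (O−E)²/E
A-B-      153      135     2.4000
A-bb       41       45     0.3556
aaB-       31       45     4.3556
aabb       15       15     0.0000
Sum = 7.111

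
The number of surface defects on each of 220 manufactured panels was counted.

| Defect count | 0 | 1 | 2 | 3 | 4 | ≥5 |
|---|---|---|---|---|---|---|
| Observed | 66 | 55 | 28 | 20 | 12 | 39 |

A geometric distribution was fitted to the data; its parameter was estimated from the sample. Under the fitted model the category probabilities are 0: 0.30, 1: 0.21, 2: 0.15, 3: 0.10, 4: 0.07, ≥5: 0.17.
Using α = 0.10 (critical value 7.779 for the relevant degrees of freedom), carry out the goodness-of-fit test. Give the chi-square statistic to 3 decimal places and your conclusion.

3.435; do not reject

Expected counts E_i = n·p_i: 220×0.30 = 66, 220×0.21 = 46.2, 220×0.15 = 33, 220×0.10 = 22, 220×0.07 = 15.4, 220×0.17 = 37.4.
0: (66 − 66)²/66 = 0/66 = 0.0000
1: (55 − 46.2)²/46.2 = 77.44/46.2 = 1.6762
2: (28 − 33)²/33 = 25/33 = 0.7576
3: (20 − 22)²/22 = 4/22 = 0.1818
4: (12 − 15.4)²/15.4 = 11.56/15.4 = 0.7506
≥5: (39 − 37.4)²/37.4 = 2.56/37.4 = 0.0684
Sum = 3.435
df = 4. Since 3.435 < 7.779, we do not reject H₀.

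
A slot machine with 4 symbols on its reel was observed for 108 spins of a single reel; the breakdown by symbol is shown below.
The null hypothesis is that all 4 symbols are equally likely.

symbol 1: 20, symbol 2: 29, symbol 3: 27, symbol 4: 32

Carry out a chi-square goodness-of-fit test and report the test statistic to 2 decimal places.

2.89

Under H₀ each category has probability 1/4, so each expected count is 108/4 = 27.
χ² = (20−27)²/27 + (29−27)²/27 + (27−27)²/27 + (32−27)²/27
   = 1.815 + 0.148 + 0.000 + 0.926
Sum = 2.89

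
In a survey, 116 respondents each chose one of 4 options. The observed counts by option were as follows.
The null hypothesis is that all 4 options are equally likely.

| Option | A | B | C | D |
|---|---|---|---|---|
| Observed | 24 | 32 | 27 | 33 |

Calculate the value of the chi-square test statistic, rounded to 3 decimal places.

1.862

Under H₀ each category has probability 1/4, so each expected count is 116/4 = 29.
χ² = (24−29)²/29 + (32−29)²/29 + (27−29)²/29 + (33−29)²/29
   = 0.8621 + 0.3103 + 0.1379 + 0.5517
Sum = 1.862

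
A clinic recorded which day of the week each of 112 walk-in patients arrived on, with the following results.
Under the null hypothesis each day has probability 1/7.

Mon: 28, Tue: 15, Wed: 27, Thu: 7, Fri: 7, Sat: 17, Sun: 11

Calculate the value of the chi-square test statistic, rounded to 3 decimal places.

Under H₀ each category has probability 1/7, so each expected count is 112/7 = 16.
cat         O        E   (O−E)²/E
Mon        28       16     9.0000
Tue        15       16     0.0625
Wed        27       16     7.5625
Thu         7       16     5.0625
Fri         7       16     5.0625
Sat        17       16     0.0625
Sun        11       16     1.5625
Sum = 28.375

28.375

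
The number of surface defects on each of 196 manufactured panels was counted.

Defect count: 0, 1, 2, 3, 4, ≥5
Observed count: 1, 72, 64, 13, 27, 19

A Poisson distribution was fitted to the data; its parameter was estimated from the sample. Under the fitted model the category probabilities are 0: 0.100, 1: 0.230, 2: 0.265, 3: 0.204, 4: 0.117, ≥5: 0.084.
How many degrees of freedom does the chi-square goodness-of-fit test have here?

4

There are k = 6 categories and 1 parameter estimated from the data, so df = 6 − 1 − 1 = 4.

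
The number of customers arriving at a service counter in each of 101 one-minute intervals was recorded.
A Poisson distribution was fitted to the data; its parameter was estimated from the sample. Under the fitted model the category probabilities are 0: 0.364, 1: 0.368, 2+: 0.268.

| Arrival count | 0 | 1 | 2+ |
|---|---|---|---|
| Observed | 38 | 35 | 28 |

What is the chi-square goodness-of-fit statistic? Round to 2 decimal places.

0.20

Expected counts E_i = n·p_i: 101×0.364 = 36.764, 101×0.368 = 37.168, 101×0.268 = 27.068.
0: (38 − 36.764)²/36.764 = 1.527696/36.764 = 0.042
1: (35 − 37.168)²/37.168 = 4.700224/37.168 = 0.126
2+: (28 − 27.068)²/27.068 = 0.868624/27.068 = 0.032
Sum = 0.20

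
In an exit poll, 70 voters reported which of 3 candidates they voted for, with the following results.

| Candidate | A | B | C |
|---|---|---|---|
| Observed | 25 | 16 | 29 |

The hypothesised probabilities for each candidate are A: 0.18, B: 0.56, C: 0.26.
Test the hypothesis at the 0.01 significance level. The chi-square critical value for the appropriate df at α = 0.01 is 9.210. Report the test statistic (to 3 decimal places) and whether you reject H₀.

Expected counts E_i = n·p_i: 70×0.18 = 12.6, 70×0.56 = 39.2, 70×0.26 = 18.2.
A: (25 − 12.6)²/12.6 = 153.76/12.6 = 12.2032
B: (16 − 39.2)²/39.2 = 538.24/39.2 = 13.7306
C: (29 − 18.2)²/18.2 = 116.64/18.2 = 6.4088
Sum = 32.343
df = 2. Since 32.343 > 9.210, we reject H₀.

32.343; reject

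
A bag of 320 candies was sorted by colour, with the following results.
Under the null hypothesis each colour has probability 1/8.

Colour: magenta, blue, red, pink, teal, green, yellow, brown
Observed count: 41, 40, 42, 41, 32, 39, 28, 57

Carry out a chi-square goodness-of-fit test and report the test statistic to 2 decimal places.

Under H₀ each category has probability 1/8, so each expected count is 320/8 = 40.
magenta: (41 − 40)²/40 = 1/40 = 0.025
blue: (40 − 40)²/40 = 0/40 = 0.000
red: (42 − 40)²/40 = 4/40 = 0.100
pink: (41 − 40)²/40 = 1/40 = 0.025
teal: (32 − 40)²/40 = 64/40 = 1.600
green: (39 − 40)²/40 = 1/40 = 0.025
yellow: (28 − 40)²/40 = 144/40 = 3.600
brown: (57 − 40)²/40 = 289/40 = 7.225
Sum = 12.60

12.60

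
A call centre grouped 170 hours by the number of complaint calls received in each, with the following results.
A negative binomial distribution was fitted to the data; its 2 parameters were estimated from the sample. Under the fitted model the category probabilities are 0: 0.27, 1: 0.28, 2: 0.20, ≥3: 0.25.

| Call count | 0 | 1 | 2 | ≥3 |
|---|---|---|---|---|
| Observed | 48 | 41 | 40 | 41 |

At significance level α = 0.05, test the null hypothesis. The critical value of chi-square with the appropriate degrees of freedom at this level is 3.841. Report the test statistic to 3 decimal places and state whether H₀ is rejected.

2.123; do not reject

Expected counts E_i = n·p_i: 170×0.27 = 45.9, 170×0.28 = 47.6, 170×0.20 = 34, 170×0.25 = 42.5.
cat         O        E   (O−E)²/E
0          48     45.9     0.0961
1          41     47.6     0.9151
2          40       34     1.0588
≥3         41     42.5     0.0529
Sum = 2.123
df = 1. Since 2.123 < 3.841, we do not reject H₀.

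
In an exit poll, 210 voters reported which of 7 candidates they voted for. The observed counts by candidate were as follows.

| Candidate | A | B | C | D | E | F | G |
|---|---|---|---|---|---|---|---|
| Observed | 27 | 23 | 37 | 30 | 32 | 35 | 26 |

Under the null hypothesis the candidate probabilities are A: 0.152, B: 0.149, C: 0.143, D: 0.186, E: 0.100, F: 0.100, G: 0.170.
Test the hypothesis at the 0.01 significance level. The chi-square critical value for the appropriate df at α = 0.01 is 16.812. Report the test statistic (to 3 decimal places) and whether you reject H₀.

24.405; reject

Expected counts E_i = n·p_i: 210×0.152 = 31.92, 210×0.149 = 31.29, 210×0.143 = 30.03, 210×0.186 = 39.06, 210×0.100 = 21, 210×0.100 = 21, 210×0.170 = 35.7.
χ² = (27−31.92)²/31.92 + (23−31.29)²/31.29 + (37−30.03)²/30.03 + (30−39.06)²/39.06 + (32−21)²/21 + (35−21)²/21 + (26−35.7)²/35.7
   = 0.7583 + 2.1964 + 1.6177 + 2.1015 + 5.7619 + 9.3333 + 2.6356
Sum = 24.405
df = 6. Since 24.405 > 16.812, we reject H₀.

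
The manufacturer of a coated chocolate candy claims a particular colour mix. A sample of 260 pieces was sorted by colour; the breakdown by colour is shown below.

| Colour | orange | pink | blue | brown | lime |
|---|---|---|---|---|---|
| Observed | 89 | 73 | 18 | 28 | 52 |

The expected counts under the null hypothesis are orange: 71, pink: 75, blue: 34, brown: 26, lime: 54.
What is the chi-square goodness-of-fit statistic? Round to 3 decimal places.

χ² = (89−71)²/71 + (73−75)²/75 + (18−34)²/34 + (28−26)²/26 + (52−54)²/54
   = 4.5634 + 0.0533 + 7.5294 + 0.1538 + 0.0741
Sum = 12.374

12.374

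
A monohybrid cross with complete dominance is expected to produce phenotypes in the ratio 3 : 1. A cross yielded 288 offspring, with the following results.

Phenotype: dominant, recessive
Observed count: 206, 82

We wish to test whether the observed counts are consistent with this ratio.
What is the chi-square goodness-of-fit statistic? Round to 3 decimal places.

Ratio total = 4. Expected counts: 288×3/4 = 216, 288×1/4 = 72.
dominant: (206 − 216)²/216 = 100/216 = 0.4630
recessive: (82 − 72)²/72 = 100/72 = 1.3889
Sum = 1.852

1.852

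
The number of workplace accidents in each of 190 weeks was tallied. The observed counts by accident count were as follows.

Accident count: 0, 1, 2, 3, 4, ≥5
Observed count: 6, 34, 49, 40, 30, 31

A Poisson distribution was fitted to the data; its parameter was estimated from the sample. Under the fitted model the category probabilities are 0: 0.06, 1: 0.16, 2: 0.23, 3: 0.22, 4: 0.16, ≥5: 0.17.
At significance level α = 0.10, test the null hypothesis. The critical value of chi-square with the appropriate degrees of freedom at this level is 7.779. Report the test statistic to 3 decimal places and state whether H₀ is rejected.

Expected counts E_i = n·p_i: 190×0.06 = 11.4, 190×0.16 = 30.4, 190×0.23 = 43.7, 190×0.22 = 41.8, 190×0.16 = 30.4, 190×0.17 = 32.3.
cat         O        E   (O−E)²/E
0           6     11.4     2.5579
1          34     30.4     0.4263
2          49     43.7     0.6428
3          40     41.8     0.0775
4          30     30.4     0.0053
≥5         31     32.3     0.0523
Sum = 3.762
df = 4. Since 3.762 < 7.779, we do not reject H₀.

3.762; do not reject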